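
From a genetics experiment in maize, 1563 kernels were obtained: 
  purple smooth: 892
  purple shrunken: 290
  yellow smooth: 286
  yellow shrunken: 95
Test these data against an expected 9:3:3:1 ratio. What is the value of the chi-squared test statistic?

Expected counts for N = 1563 under a 9:3:3:1 ratio (total parts = 16):
  purple smooth: 1563 × 9/16 = 879.1875
  purple shrunken: 1563 × 3/16 = 293.0625
  yellow smooth: 1563 × 3/16 = 293.0625
  yellow shrunken: 1563 × 1/16 = 97.6875
χ² = Σ (O − E)² / E
  purple smooth: (892 − 879.1875)² / 879.1875 = 0.1867
  purple shrunken: (290 − 293.0625)² / 293.0625 = 0.0320
  yellow smooth: (286 − 293.0625)² / 293.0625 = 0.1702
  yellow shrunken: (95 − 97.6875)² / 97.6875 = 0.0739
χ² = 0.1867 + 0.0320 + 0.1702 + 0.0739 = 0.4628 ≈ 0.463

0.463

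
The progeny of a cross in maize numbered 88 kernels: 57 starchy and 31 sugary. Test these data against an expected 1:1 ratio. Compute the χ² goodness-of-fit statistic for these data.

7.682

The 1:1 ratio has 2 parts, so with N = 88 the expected counts are:
  starchy: 88 × 1/2 = 44
  sugary: 88 × 1/2 = 44
χ² = Σ (O − E)² / E
  starchy: (57 − 44)² / 44 = 3.8409
  sugary: (31 − 44)² / 44 = 3.8409
χ² = 3.8409 + 3.8409 = 7.6818 ≈ 7.682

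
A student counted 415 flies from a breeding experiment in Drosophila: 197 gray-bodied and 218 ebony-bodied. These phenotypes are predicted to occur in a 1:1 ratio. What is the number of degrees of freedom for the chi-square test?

A goodness-of-fit test with 2 phenotype classes has df = 2 − 1 = 1.

1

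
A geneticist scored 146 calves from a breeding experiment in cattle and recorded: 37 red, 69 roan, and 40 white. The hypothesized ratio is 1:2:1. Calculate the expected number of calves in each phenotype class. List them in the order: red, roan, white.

The 1:2:1 ratio has 4 parts, so with N = 146 the expected counts are:
  red: 146 × 1/4 = 36.5
  roan: 146 × 2/4 = 73
  white: 146 × 1/4 = 36.5

36.5, 73, 36.5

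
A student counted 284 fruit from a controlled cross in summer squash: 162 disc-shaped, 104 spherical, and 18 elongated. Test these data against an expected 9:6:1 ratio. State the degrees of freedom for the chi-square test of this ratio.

2

A goodness-of-fit test with 3 phenotype classes has df = 3 − 1 = 2.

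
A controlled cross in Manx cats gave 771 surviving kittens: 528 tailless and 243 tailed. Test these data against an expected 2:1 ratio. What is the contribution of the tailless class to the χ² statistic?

0.381

Under the 2:1 hypothesis (Σ ratio = 3, N = 771):
  tailless: 771 × 2/3 = 514
  tailed: 771 × 1/3 = 257
Contribution of tailless: (528 − 514)² / 514 = 0.3813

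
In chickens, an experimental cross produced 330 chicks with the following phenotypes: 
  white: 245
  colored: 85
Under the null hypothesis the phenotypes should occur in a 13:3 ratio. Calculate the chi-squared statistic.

Total ratio parts = 16. Expected numbers out of 330:
  white: 330 × 13/16 = 268.125
  colored: 330 × 3/16 = 61.875
χ² = Σ (O − E)² / E
  white: (245 − 268.125)² / 268.125 = 1.9945
  colored: (85 − 61.875)² / 61.875 = 8.6427
χ² = 1.9945 + 8.6427 = 10.6372 ≈ 10.637

10.637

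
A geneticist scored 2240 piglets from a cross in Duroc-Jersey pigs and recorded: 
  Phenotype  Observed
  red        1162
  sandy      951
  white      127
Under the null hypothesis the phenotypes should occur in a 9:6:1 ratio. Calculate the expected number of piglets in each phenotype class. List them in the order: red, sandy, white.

1260, 840, 140

Total ratio parts = 16. Expected numbers out of 2240:
  red: 2240 × 9/16 = 1260
  sandy: 2240 × 6/16 = 840
  white: 2240 × 1/16 = 140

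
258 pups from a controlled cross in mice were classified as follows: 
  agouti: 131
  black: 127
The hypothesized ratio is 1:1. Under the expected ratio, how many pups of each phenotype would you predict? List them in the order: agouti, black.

Expected counts for N = 258 under a 1:1 ratio (total parts = 2):
  agouti: 258 × 1/2 = 129
  black: 258 × 1/2 = 129

129, 129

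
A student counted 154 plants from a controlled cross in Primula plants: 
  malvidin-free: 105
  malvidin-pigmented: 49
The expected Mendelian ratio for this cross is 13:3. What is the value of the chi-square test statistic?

17.263

Expected counts for N = 154 under a 13:3 ratio (total parts = 16):
  malvidin-free: 154 × 13/16 = 125.125
  malvidin-pigmented: 154 × 3/16 = 28.875
χ² = Σ (O − E)² / E
  malvidin-free: (105 − 125.125)² / 125.125 = 3.2369
  malvidin-pigmented: (49 − 28.875)² / 28.875 = 14.0265
χ² = 3.2369 + 14.0265 = 17.2634 ≈ 17.263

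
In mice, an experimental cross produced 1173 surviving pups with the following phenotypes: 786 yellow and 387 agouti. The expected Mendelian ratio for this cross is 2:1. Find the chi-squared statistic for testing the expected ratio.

Expected counts for N = 1173 under a 2:1 ratio (total parts = 3):
  yellow: 1173 × 2/3 = 782
  agouti: 1173 × 1/3 = 391
χ² = Σ (O − E)² / E
  yellow: (786 − 782)² / 782 = 0.0205
  agouti: (387 − 391)² / 391 = 0.0409
χ² = 0.0205 + 0.0409 = 0.0614 ≈ 0.061

0.061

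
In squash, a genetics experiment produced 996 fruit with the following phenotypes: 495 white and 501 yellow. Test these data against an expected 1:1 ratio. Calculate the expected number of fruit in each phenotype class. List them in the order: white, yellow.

498, 498

The 1:1 ratio has 2 parts, so with N = 996 the expected counts are:
  white: 996 × 1/2 = 498
  yellow: 996 × 1/2 = 498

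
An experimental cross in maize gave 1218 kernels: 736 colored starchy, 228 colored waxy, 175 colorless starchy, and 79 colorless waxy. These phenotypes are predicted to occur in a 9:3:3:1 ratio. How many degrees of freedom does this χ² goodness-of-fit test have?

3

A goodness-of-fit test with 4 phenotype classes has df = 4 − 1 = 3.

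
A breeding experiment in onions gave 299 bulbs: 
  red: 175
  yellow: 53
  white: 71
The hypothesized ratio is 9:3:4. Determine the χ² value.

0.631

The 9:3:4 ratio has 16 parts, so with N = 299 the expected counts are:
  red: 299 × 9/16 = 168.1875
  yellow: 299 × 3/16 = 56.0625
  white: 299 × 4/16 = 74.75
χ² = Σ (O − E)² / E
  red: (175 − 168.1875)² / 168.1875 = 0.2759
  yellow: (53 − 56.0625)² / 56.0625 = 0.1673
  white: (71 − 74.75)² / 74.75 = 0.1881
χ² = 0.2759 + 0.1673 + 0.1881 = 0.6313 ≈ 0.631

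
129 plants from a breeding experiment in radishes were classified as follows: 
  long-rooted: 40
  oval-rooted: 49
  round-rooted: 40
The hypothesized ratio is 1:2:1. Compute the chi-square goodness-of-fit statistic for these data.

7.450

Expected counts for N = 129 under a 1:2:1 ratio (total parts = 4):
  long-rooted: 129 × 1/4 = 32.25
  oval-rooted: 129 × 2/4 = 64.5
  round-rooted: 129 × 1/4 = 32.25
χ² = Σ (O − E)² / E
  long-rooted: (40 − 32.25)² / 32.25 = 1.8624
  oval-rooted: (49 − 64.5)² / 64.5 = 3.7248
  round-rooted: (40 − 32.25)² / 32.25 = 1.8624
χ² = 1.8624 + 3.7248 + 1.8624 = 7.4496 ≈ 7.450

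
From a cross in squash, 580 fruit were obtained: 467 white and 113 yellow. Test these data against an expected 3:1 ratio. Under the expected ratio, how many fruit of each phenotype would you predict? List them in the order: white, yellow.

Expected counts for N = 580 under a 3:1 ratio (total parts = 4):
  white: 580 × 3/4 = 435
  yellow: 580 × 1/4 = 145

435, 145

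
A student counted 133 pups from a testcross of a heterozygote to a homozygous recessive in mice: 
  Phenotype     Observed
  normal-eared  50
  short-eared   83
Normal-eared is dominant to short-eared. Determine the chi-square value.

8.188

A testcross of a heterozygote (Aa × aa) gives a 1:1 phenotypic ratio.
The 1:1 ratio has 2 parts, so with N = 133 the expected counts are:
  normal-eared: 133 × 1/2 = 66.5
  short-eared: 133 × 1/2 = 66.5
χ² = Σ (O − E)² / E
  normal-eared: (50 − 66.5)² / 66.5 = 4.0940
  short-eared: (83 − 66.5)² / 66.5 = 4.0940
χ² = 4.0940 + 4.0940 = 8.188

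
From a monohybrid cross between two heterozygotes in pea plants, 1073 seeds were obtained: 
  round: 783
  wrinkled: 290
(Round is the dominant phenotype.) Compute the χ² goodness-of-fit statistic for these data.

2.351

For a monohybrid cross between heterozygotes with complete dominance, the expected phenotypic ratio is 3:1.
The 3:1 ratio has 4 parts, so with N = 1073 the expected counts are:
  round: 1073 × 3/4 = 804.75
  wrinkled: 1073 × 1/4 = 268.25
χ² = Σ (O − E)² / E
  round: (783 − 804.75)² / 804.75 = 0.5878
  wrinkled: (290 − 268.25)² / 268.25 = 1.7635
χ² = 0.5878 + 1.7635 = 2.3513 ≈ 2.351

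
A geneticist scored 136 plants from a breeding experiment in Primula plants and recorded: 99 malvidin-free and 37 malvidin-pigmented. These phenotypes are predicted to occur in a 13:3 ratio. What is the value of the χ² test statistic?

Total ratio parts = 16. Expected numbers out of 136:
  malvidin-free: 136 × 13/16 = 110.5
  malvidin-pigmented: 136 × 3/16 = 25.5
χ² = Σ (O − E)² / E
  malvidin-free: (99 − 110.5)² / 110.5 = 1.1968
  malvidin-pigmented: (37 − 25.5)² / 25.5 = 5.1863
χ² = 1.1968 + 5.1863 = 6.3831 ≈ 6.383

6.383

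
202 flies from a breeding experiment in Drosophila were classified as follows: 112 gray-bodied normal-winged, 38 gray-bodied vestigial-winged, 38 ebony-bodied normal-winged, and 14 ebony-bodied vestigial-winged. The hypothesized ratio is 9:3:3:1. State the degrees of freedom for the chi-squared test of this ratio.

3

A goodness-of-fit test with 4 phenotype classes has df = 4 − 1 = 3.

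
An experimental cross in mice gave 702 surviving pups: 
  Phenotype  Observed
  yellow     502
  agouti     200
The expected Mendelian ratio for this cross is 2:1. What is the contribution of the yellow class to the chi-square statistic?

The 2:1 ratio has 3 parts, so with N = 702 the expected counts are:
  yellow: 702 × 2/3 = 468
  agouti: 702 × 1/3 = 234
Contribution of yellow: (502 − 468)² / 468 = 2.4701

2.470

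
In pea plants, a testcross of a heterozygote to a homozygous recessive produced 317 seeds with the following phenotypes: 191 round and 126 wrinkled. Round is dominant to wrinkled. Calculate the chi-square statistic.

13.328

A testcross of a heterozygote (Aa × aa) gives a 1:1 phenotypic ratio.
Under the 1:1 hypothesis (Σ ratio = 2, N = 317):
  round: 317 × 1/2 = 158.5
  wrinkled: 317 × 1/2 = 158.5
χ² = Σ (O − E)² / E
  round: (191 − 158.5)² / 158.5 = 6.6640
  wrinkled: (126 − 158.5)² / 158.5 = 6.6640
χ² = 6.6640 + 6.6640 = 13.328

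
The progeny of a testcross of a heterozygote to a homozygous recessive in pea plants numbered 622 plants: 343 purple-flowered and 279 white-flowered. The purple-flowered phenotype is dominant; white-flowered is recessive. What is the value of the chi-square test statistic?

A testcross of a heterozygote (Aa × aa) gives a 1:1 phenotypic ratio.
The 1:1 ratio has 2 parts, so with N = 622 the expected counts are:
  purple-flowered: 622 × 1/2 = 311
  white-flowered: 622 × 1/2 = 311
χ² = Σ (O − E)² / E
  purple-flowered: (343 − 311)² / 311 = 3.2926
  white-flowered: (279 − 311)² / 311 = 3.2926
χ² = 3.2926 + 3.2926 = 6.5852 ≈ 6.585

6.585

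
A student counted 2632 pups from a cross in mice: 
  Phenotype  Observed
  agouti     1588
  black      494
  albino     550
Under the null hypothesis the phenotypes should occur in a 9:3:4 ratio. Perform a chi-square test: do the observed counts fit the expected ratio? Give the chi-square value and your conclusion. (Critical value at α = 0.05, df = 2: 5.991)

25.533; not consistent

Total ratio parts = 16. Expected numbers out of 2632:
  agouti: 2632 × 9/16 = 1480.5
  black: 2632 × 3/16 = 493.5
  albino: 2632 × 4/16 = 658
χ² = Σ (O − E)² / E
  agouti: (1588 − 1480.5)² / 1480.5 = 7.8056
  black: (494 − 493.5)² / 493.5 = 0.0005
  albino: (550 − 658)² / 658 = 17.7264
χ² = 7.8056 + 0.0005 + 17.7264 = 25.5325 ≈ 25.533
Degrees of freedom = 3 − 1 = 2; critical value at α = 0.05 is 5.991.
Since 25.533 > 5.991, we reject the null hypothesis — the data do not fit the 9:3:4 ratio.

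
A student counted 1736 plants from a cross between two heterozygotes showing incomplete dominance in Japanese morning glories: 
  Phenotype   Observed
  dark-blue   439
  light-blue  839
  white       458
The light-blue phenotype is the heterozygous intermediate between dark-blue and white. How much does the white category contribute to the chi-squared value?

With incomplete dominance, a heterozygote × heterozygote cross gives a 1:2:1 phenotypic ratio.
Expected counts for N = 1736 under a 1:2:1 ratio (total parts = 4):
  dark-blue: 1736 × 1/4 = 434
  light-blue: 1736 × 2/4 = 868
  white: 1736 × 1/4 = 434
Contribution of white: (458 − 434)² / 434 = 1.3272

1.327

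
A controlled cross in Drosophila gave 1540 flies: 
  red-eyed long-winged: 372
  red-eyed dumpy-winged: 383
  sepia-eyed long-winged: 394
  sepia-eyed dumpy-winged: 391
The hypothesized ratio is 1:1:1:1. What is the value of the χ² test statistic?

0.753

Under the 1:1:1:1 hypothesis (Σ ratio = 4, N = 1540):
  red-eyed long-winged: 1540 × 1/4 = 385
  red-eyed dumpy-winged: 1540 × 1/4 = 385
  sepia-eyed long-winged: 1540 × 1/4 = 385
  sepia-eyed dumpy-winged: 1540 × 1/4 = 385
χ² = Σ (O − E)² / E
  red-eyed long-winged: (372 − 385)² / 385 = 0.4390
  red-eyed dumpy-winged: (383 − 385)² / 385 = 0.0104
  sepia-eyed long-winged: (394 − 385)² / 385 = 0.2104
  sepia-eyed dumpy-winged: (391 − 385)² / 385 = 0.0935
χ² = 0.4390 + 0.0104 + 0.2104 + 0.0935 = 0.7533 ≈ 0.753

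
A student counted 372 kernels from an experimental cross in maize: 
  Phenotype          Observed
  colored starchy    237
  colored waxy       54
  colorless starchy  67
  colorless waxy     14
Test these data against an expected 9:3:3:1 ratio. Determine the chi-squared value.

Under the 9:3:3:1 hypothesis (Σ ratio = 16, N = 372):
  colored starchy: 372 × 9/16 = 209.25
  colored waxy: 372 × 3/16 = 69.75
  colorless starchy: 372 × 3/16 = 69.75
  colorless waxy: 372 × 1/16 = 23.25
χ² = Σ (O − E)² / E
  colored starchy: (237 − 209.25)² / 209.25 = 3.6801
  colored waxy: (54 − 69.75)² / 69.75 = 3.5565
  colorless starchy: (67 − 69.75)² / 69.75 = 0.1084
  colorless waxy: (14 − 23.25)² / 23.25 = 3.6801
χ² = 3.6801 + 3.5565 + 0.1084 + 3.6801 = 11.0251 ≈ 11.025

11.025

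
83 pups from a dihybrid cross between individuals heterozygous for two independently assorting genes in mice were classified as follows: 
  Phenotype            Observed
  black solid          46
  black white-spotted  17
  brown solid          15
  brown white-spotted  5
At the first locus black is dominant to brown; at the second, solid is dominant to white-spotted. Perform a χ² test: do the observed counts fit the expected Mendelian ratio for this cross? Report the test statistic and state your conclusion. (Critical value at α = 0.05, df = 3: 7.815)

A dihybrid F₂ with independent assortment and complete dominance at both loci gives a 9:3:3:1 phenotypic ratio.
Under the 9:3:3:1 hypothesis (Σ ratio = 16, N = 83):
  black solid: 83 × 9/16 = 46.6875
  black white-spotted: 83 × 3/16 = 15.5625
  brown solid: 83 × 3/16 = 15.5625
  brown white-spotted: 83 × 1/16 = 5.1875
χ² = Σ (O − E)² / E
  black solid: (46 − 46.6875)² / 46.6875 = 0.0101
  black white-spotted: (17 − 15.5625)² / 15.5625 = 0.1328
  brown solid: (15 − 15.5625)² / 15.5625 = 0.0203
  brown white-spotted: (5 − 5.1875)² / 5.1875 = 0.0068
χ² = 0.0101 + 0.1328 + 0.0203 + 0.0068 = 0.170
Degrees of freedom = 4 − 1 = 3; critical value at α = 0.05 is 7.815.
Since 0.170 < 7.815, we fail to reject the null hypothesis — the data are consistent with the 9:3:3:1 ratio.

0.170; consistent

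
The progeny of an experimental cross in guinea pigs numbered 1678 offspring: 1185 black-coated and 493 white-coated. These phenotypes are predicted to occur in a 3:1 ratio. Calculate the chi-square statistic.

17.170

Under the 3:1 hypothesis (Σ ratio = 4, N = 1678):
  black-coated: 1678 × 3/4 = 1258.5
  white-coated: 1678 × 1/4 = 419.5
χ² = Σ (O − E)² / E
  black-coated: (1185 − 1258.5)² / 1258.5 = 4.2926
  white-coated: (493 − 419.5)² / 419.5 = 12.8778
χ² = 4.2926 + 12.8778 = 17.1704 ≈ 17.170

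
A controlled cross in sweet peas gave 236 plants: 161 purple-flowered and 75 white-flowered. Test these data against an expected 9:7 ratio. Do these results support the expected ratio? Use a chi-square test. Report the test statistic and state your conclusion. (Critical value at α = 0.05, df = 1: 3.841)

13.741; not consistent

The 9:7 ratio has 16 parts, so with N = 236 the expected counts are:
  purple-flowered: 236 × 9/16 = 132.75
  white-flowered: 236 × 7/16 = 103.25
χ² = Σ (O − E)² / E
  purple-flowered: (161 − 132.75)² / 132.75 = 6.0118
  white-flowered: (75 − 103.25)² / 103.25 = 7.7294
χ² = 6.0118 + 7.7294 = 13.7412 ≈ 13.741
Degrees of freedom = 2 − 1 = 1; critical value at α = 0.05 is 3.841.
Since 13.741 > 3.841, we reject the null hypothesis — the data do not fit the 9:7 ratio.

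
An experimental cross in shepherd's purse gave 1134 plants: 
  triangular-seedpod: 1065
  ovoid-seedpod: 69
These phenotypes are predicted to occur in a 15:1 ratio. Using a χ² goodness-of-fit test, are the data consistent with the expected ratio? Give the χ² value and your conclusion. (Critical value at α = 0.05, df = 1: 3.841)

0.053; consistent

Total ratio parts = 16. Expected numbers out of 1134:
  triangular-seedpod: 1134 × 15/16 = 1063.125
  ovoid-seedpod: 1134 × 1/16 = 70.875
χ² = Σ (O − E)² / E
  triangular-seedpod: (1065 − 1063.125)² / 1063.125 = 0.0033
  ovoid-seedpod: (69 − 70.875)² / 70.875 = 0.0496
χ² = 0.0033 + 0.0496 = 0.0529 ≈ 0.053
Degrees of freedom = 2 − 1 = 1; critical value at α = 0.05 is 3.841.
Since 0.053 < 3.841, we fail to reject the null hypothesis — the data are consistent with the 15:1 ratio.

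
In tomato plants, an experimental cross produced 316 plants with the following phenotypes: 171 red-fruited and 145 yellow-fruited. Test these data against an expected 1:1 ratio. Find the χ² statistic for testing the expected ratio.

Total ratio parts = 2. Expected numbers out of 316:
  red-fruited: 316 × 1/2 = 158
  yellow-fruited: 316 × 1/2 = 158
χ² = Σ (O − E)² / E
  red-fruited: (171 − 158)² / 158 = 1.0696
  yellow-fruited: (145 − 158)² / 158 = 1.0696
χ² = 1.0696 + 1.0696 = 2.1392 ≈ 2.139

2.139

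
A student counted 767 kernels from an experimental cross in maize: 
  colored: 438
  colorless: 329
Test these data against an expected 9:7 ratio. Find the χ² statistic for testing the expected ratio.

Under the 9:7 hypothesis (Σ ratio = 16, N = 767):
  colored: 767 × 9/16 = 431.4375
  colorless: 767 × 7/16 = 335.5625
χ² = Σ (O − E)² / E
  colored: (438 − 431.4375)² / 431.4375 = 0.0998
  colorless: (329 − 335.5625)² / 335.5625 = 0.1283
χ² = 0.0998 + 0.1283 = 0.2281 ≈ 0.228

0.228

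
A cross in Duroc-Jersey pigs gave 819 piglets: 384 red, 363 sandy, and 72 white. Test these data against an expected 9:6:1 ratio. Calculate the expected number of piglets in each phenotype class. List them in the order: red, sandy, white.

460.6875, 307.125, 51.1875

The 9:6:1 ratio has 16 parts, so with N = 819 the expected counts are:
  red: 819 × 9/16 = 460.6875
  sandy: 819 × 6/16 = 307.125
  white: 819 × 1/16 = 51.1875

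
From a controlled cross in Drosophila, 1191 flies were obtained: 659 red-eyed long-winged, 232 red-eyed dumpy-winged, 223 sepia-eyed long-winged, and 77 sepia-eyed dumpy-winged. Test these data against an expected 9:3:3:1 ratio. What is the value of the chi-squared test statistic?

0.605

Total ratio parts = 16. Expected numbers out of 1191:
  red-eyed long-winged: 1191 × 9/16 = 669.9375
  red-eyed dumpy-winged: 1191 × 3/16 = 223.3125
  sepia-eyed long-winged: 1191 × 3/16 = 223.3125
  sepia-eyed dumpy-winged: 1191 × 1/16 = 74.4375
χ² = Σ (O − E)² / E
  red-eyed long-winged: (659 − 669.9375)² / 669.9375 = 0.1786
  red-eyed dumpy-winged: (232 − 223.3125)² / 223.3125 = 0.3380
  sepia-eyed long-winged: (223 − 223.3125)² / 223.3125 = 0.0004
  sepia-eyed dumpy-winged: (77 − 74.4375)² / 74.4375 = 0.0882
χ² = 0.1786 + 0.3380 + 0.0004 + 0.0882 = 0.6052 ≈ 0.605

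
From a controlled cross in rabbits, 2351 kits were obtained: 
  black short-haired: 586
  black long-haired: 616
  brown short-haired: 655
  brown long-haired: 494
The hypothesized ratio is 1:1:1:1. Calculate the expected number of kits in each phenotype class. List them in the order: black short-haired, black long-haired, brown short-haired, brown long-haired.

587.75, 587.75, 587.75, 587.75

Total ratio parts = 4. Expected numbers out of 2351:
  black short-haired: 2351 × 1/4 = 587.75
  black long-haired: 2351 × 1/4 = 587.75
  brown short-haired: 2351 × 1/4 = 587.75
  brown long-haired: 2351 × 1/4 = 587.75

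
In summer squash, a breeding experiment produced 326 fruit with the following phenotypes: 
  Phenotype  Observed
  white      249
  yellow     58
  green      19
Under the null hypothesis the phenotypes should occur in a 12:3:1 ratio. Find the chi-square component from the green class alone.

Expected counts for N = 326 under a 12:3:1 ratio (total parts = 16):
  white: 326 × 12/16 = 244.5
  yellow: 326 × 3/16 = 61.125
  green: 326 × 1/16 = 20.375
Contribution of green: (19 − 20.375)² / 20.375 = 0.0928

0.093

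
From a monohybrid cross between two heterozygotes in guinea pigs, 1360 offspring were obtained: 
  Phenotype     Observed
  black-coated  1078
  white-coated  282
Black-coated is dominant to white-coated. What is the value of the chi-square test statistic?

13.192

For a monohybrid cross between heterozygotes with complete dominance, the expected phenotypic ratio is 3:1.
Total ratio parts = 4. Expected numbers out of 1360:
  black-coated: 1360 × 3/4 = 1020
  white-coated: 1360 × 1/4 = 340
χ² = Σ (O − E)² / E
  black-coated: (1078 − 1020)² / 1020 = 3.2980
  white-coated: (282 − 340)² / 340 = 9.8941
χ² = 3.2980 + 9.8941 = 13.1921 ≈ 13.192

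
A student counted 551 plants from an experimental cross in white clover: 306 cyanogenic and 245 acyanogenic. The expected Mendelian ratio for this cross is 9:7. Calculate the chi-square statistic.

0.114

Under the 9:7 hypothesis (Σ ratio = 16, N = 551):
  cyanogenic: 551 × 9/16 = 309.9375
  acyanogenic: 551 × 7/16 = 241.0625
χ² = Σ (O − E)² / E
  cyanogenic: (306 − 309.9375)² / 309.9375 = 0.0500
  acyanogenic: (245 − 241.0625)² / 241.0625 = 0.0643
χ² = 0.0500 + 0.0643 = 0.1143 ≈ 0.114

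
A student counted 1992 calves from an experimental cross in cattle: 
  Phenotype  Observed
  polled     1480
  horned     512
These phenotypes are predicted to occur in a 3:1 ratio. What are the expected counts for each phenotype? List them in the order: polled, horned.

1494, 498

Total ratio parts = 4. Expected numbers out of 1992:
  polled: 1992 × 3/4 = 1494
  horned: 1992 × 1/4 = 498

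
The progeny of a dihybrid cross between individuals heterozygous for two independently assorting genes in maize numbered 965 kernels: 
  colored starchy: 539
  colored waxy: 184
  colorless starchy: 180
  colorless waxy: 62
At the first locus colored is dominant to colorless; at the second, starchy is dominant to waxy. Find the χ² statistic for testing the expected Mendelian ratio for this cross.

0.131

A dihybrid F₂ with independent assortment and complete dominance at both loci gives a 9:3:3:1 phenotypic ratio.
Under the 9:3:3:1 hypothesis (Σ ratio = 16, N = 965):
  colored starchy: 965 × 9/16 = 542.8125
  colored waxy: 965 × 3/16 = 180.9375
  colorless starchy: 965 × 3/16 = 180.9375
  colorless waxy: 965 × 1/16 = 60.3125
χ² = Σ (O − E)² / E
  colored starchy: (539 − 542.8125)² / 542.8125 = 0.0268
  colored waxy: (184 − 180.9375)² / 180.9375 = 0.0518
  colorless starchy: (180 − 180.9375)² / 180.9375 = 0.0049
  colorless waxy: (62 − 60.3125)² / 60.3125 = 0.0472
χ² = 0.0268 + 0.0518 + 0.0049 + 0.0472 = 0.1307 ≈ 0.131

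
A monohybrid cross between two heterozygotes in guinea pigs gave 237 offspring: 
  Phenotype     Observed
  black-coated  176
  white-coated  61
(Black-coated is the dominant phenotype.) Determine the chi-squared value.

0.069

For a monohybrid cross between heterozygotes with complete dominance, the expected phenotypic ratio is 3:1.
Total ratio parts = 4. Expected numbers out of 237:
  black-coated: 237 × 3/4 = 177.75
  white-coated: 237 × 1/4 = 59.25
χ² = Σ (O − E)² / E
  black-coated: (176 − 177.75)² / 177.75 = 0.0172
  white-coated: (61 − 59.25)² / 59.25 = 0.0517
χ² = 0.0172 + 0.0517 = 0.0689 ≈ 0.069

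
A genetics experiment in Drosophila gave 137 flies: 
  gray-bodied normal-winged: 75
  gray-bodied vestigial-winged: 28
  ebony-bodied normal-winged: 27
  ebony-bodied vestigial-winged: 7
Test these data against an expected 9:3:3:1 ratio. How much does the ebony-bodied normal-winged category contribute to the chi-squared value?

The 9:3:3:1 ratio has 16 parts, so with N = 137 the expected counts are:
  gray-bodied normal-winged: 137 × 9/16 = 77.0625
  gray-bodied vestigial-winged: 137 × 3/16 = 25.6875
  ebony-bodied normal-winged: 137 × 3/16 = 25.6875
  ebony-bodied vestigial-winged: 137 × 1/16 = 8.5625
Contribution of ebony-bodied normal-winged: (27 − 25.6875)² / 25.6875 = 0.0671

0.067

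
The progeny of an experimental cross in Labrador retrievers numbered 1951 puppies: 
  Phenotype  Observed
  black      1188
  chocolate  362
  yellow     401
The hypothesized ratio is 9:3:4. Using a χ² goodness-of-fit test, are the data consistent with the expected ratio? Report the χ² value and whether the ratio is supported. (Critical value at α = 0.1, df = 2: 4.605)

22.942; not consistent

Under the 9:3:4 hypothesis (Σ ratio = 16, N = 1951):
  black: 1951 × 9/16 = 1097.4375
  chocolate: 1951 × 3/16 = 365.8125
  yellow: 1951 × 4/16 = 487.75
χ² = Σ (O − E)² / E
  black: (1188 − 1097.4375)² / 1097.4375 = 7.4734
  chocolate: (362 − 365.8125)² / 365.8125 = 0.0397
  yellow: (401 − 487.75)² / 487.75 = 15.4291
χ² = 7.4734 + 0.0397 + 15.4291 = 22.9422 ≈ 22.942
Degrees of freedom = 3 − 1 = 2; critical value at α = 0.1 is 4.605.
Since 22.942 > 4.605, we reject the null hypothesis — the data do not fit the 9:3:4 ratio.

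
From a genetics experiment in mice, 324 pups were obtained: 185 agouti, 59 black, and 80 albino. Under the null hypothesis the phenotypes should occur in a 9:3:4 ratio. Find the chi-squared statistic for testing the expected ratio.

0.104

The 9:3:4 ratio has 16 parts, so with N = 324 the expected counts are:
  agouti: 324 × 9/16 = 182.25
  black: 324 × 3/16 = 60.75
  albino: 324 × 4/16 = 81
χ² = Σ (O − E)² / E
  agouti: (185 − 182.25)² / 182.25 = 0.0415
  black: (59 − 60.75)² / 60.75 = 0.0504
  albino: (80 − 81)² / 81 = 0.0123
χ² = 0.0415 + 0.0504 + 0.0123 = 0.1042 ≈ 0.104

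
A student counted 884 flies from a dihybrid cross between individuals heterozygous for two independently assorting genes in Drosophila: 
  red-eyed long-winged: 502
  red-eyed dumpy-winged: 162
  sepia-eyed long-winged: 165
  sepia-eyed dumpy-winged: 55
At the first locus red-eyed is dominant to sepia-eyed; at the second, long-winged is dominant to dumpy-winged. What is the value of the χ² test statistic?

0.135

A dihybrid F₂ with independent assortment and complete dominance at both loci gives a 9:3:3:1 phenotypic ratio.
The 9:3:3:1 ratio has 16 parts, so with N = 884 the expected counts are:
  red-eyed long-winged: 884 × 9/16 = 497.25
  red-eyed dumpy-winged: 884 × 3/16 = 165.75
  sepia-eyed long-winged: 884 × 3/16 = 165.75
  sepia-eyed dumpy-winged: 884 × 1/16 = 55.25
χ² = Σ (O − E)² / E
  red-eyed long-winged: (502 − 497.25)² / 497.25 = 0.0454
  red-eyed dumpy-winged: (162 − 165.75)² / 165.75 = 0.0848
  sepia-eyed long-winged: (165 − 165.75)² / 165.75 = 0.0034
  sepia-eyed dumpy-winged: (55 − 55.25)² / 55.25 = 0.0011
χ² = 0.0454 + 0.0848 + 0.0034 + 0.0011 = 0.1347 ≈ 0.135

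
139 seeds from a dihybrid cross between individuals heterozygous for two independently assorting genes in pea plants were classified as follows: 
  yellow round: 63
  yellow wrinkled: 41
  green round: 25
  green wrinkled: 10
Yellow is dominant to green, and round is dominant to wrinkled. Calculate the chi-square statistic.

A dihybrid F₂ with independent assortment and complete dominance at both loci gives a 9:3:3:1 phenotypic ratio.
Total ratio parts = 16. Expected numbers out of 139:
  yellow round: 139 × 9/16 = 78.1875
  yellow wrinkled: 139 × 3/16 = 26.0625
  green round: 139 × 3/16 = 26.0625
  green wrinkled: 139 × 1/16 = 8.6875
χ² = Σ (O − E)² / E
  yellow round: (63 − 78.1875)² / 78.1875 = 2.9501
  yellow wrinkled: (41 − 26.0625)² / 26.0625 = 8.5613
  green round: (25 − 26.0625)² / 26.0625 = 0.0433
  green wrinkled: (10 − 8.6875)² / 8.6875 = 0.1983
χ² = 2.9501 + 8.5613 + 0.0433 + 0.1983 = 11.753

11.753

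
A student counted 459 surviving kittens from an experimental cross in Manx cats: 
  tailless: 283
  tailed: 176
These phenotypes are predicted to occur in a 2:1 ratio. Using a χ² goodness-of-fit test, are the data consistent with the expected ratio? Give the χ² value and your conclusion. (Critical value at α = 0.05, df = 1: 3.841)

Expected counts for N = 459 under a 2:1 ratio (total parts = 3):
  tailless: 459 × 2/3 = 306
  tailed: 459 × 1/3 = 153
χ² = Σ (O − E)² / E
  tailless: (283 − 306)² / 306 = 1.7288
  tailed: (176 − 153)² / 153 = 3.4575
χ² = 1.7288 + 3.4575 = 5.1863 ≈ 5.186
Degrees of freedom = 2 − 1 = 1; critical value at α = 0.05 is 3.841.
Since 5.186 > 3.841, we reject the null hypothesis — the data do not fit the 2:1 ratio.

5.186; not consistent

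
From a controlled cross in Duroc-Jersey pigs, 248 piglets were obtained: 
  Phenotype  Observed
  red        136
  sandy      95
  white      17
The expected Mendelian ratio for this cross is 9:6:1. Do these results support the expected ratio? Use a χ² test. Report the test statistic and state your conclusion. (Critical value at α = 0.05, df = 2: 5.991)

0.276; consistent

Under the 9:6:1 hypothesis (Σ ratio = 16, N = 248):
  red: 248 × 9/16 = 139.5
  sandy: 248 × 6/16 = 93
  white: 248 × 1/16 = 15.5
χ² = Σ (O − E)² / E
  red: (136 − 139.5)² / 139.5 = 0.0878
  sandy: (95 − 93)² / 93 = 0.0430
  white: (17 − 15.5)² / 15.5 = 0.1452
χ² = 0.0878 + 0.0430 + 0.1452 = 0.276
Degrees of freedom = 3 − 1 = 2; critical value at α = 0.05 is 5.991.
Since 0.276 < 5.991, we fail to reject the null hypothesis — the data are consistent with the 9:6:1 ratio.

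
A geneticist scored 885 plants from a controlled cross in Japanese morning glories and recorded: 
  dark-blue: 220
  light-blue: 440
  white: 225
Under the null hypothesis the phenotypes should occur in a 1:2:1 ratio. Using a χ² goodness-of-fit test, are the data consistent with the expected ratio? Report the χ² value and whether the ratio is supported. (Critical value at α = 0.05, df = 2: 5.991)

The 1:2:1 ratio has 4 parts, so with N = 885 the expected counts are:
  dark-blue: 885 × 1/4 = 221.25
  light-blue: 885 × 2/4 = 442.5
  white: 885 × 1/4 = 221.25
χ² = Σ (O − E)² / E
  dark-blue: (220 − 221.25)² / 221.25 = 0.0071
  light-blue: (440 − 442.5)² / 442.5 = 0.0141
  white: (225 − 221.25)² / 221.25 = 0.0636
χ² = 0.0071 + 0.0141 + 0.0636 = 0.0848 ≈ 0.085
Degrees of freedom = 3 − 1 = 2; critical value at α = 0.05 is 5.991.
Since 0.085 < 5.991, we fail to reject the null hypothesis — the data are consistent with the 1:2:1 ratio.

0.085; consistent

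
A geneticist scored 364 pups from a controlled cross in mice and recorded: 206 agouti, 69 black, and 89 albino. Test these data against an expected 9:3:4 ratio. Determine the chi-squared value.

Expected counts for N = 364 under a 9:3:4 ratio (total parts = 16):
  agouti: 364 × 9/16 = 204.75
  black: 364 × 3/16 = 68.25
  albino: 364 × 4/16 = 91
χ² = Σ (O − E)² / E
  agouti: (206 − 204.75)² / 204.75 = 0.0076
  black: (69 − 68.25)² / 68.25 = 0.0082
  albino: (89 − 91)² / 91 = 0.0440
χ² = 0.0076 + 0.0082 + 0.0440 = 0.0598 ≈ 0.060

0.060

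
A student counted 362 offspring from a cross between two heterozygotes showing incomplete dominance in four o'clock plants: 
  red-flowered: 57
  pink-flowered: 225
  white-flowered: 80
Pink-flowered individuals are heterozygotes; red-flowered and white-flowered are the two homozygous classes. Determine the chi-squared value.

With incomplete dominance, a heterozygote × heterozygote cross gives a 1:2:1 phenotypic ratio.
Total ratio parts = 4. Expected numbers out of 362:
  red-flowered: 362 × 1/4 = 90.5
  pink-flowered: 362 × 2/4 = 181
  white-flowered: 362 × 1/4 = 90.5
χ² = Σ (O − E)² / E
  red-flowered: (57 − 90.5)² / 90.5 = 12.4006
  pink-flowered: (225 − 181)² / 181 = 10.6961
  white-flowered: (80 − 90.5)² / 90.5 = 1.2182
χ² = 12.4006 + 10.6961 + 1.2182 = 24.3149 ≈ 24.315

24.315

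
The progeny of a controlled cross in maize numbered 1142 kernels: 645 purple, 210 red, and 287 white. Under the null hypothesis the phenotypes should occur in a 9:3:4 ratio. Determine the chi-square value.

0.098

The 9:3:4 ratio has 16 parts, so with N = 1142 the expected counts are:
  purple: 1142 × 9/16 = 642.375
  red: 1142 × 3/16 = 214.125
  white: 1142 × 4/16 = 285.5
χ² = Σ (O − E)² / E
  purple: (645 − 642.375)² / 642.375 = 0.0107
  red: (210 − 214.125)² / 214.125 = 0.0795
  white: (287 − 285.5)² / 285.5 = 0.0079
χ² = 0.0107 + 0.0795 + 0.0079 = 0.0981 ≈ 0.098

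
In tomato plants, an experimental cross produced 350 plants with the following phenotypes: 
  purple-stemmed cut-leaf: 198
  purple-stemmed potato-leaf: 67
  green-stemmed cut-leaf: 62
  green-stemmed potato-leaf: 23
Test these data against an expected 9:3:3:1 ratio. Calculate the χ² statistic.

0.293

Expected counts for N = 350 under a 9:3:3:1 ratio (total parts = 16):
  purple-stemmed cut-leaf: 350 × 9/16 = 196.875
  purple-stemmed potato-leaf: 350 × 3/16 = 65.625
  green-stemmed cut-leaf: 350 × 3/16 = 65.625
  green-stemmed potato-leaf: 350 × 1/16 = 21.875
χ² = Σ (O − E)² / E
  purple-stemmed cut-leaf: (198 − 196.875)² / 196.875 = 0.0064
  purple-stemmed potato-leaf: (67 − 65.625)² / 65.625 = 0.0288
  green-stemmed cut-leaf: (62 − 65.625)² / 65.625 = 0.2002
  green-stemmed potato-leaf: (23 − 21.875)² / 21.875 = 0.0579
χ² = 0.0064 + 0.0288 + 0.2002 + 0.0579 = 0.2933 ≈ 0.293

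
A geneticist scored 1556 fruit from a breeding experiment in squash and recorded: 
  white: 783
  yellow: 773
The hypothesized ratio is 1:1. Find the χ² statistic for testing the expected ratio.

Under the 1:1 hypothesis (Σ ratio = 2, N = 1556):
  white: 1556 × 1/2 = 778
  yellow: 1556 × 1/2 = 778
χ² = Σ (O − E)² / E
  white: (783 − 778)² / 778 = 0.0321
  yellow: (773 − 778)² / 778 = 0.0321
χ² = 0.0321 + 0.0321 = 0.0642 ≈ 0.064

0.064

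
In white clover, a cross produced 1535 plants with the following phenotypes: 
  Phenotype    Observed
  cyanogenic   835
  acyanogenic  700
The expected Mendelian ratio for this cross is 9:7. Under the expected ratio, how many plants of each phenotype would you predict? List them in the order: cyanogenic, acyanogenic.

Total ratio parts = 16. Expected numbers out of 1535:
  cyanogenic: 1535 × 9/16 = 863.4375
  acyanogenic: 1535 × 7/16 = 671.5625

863.4375, 671.5625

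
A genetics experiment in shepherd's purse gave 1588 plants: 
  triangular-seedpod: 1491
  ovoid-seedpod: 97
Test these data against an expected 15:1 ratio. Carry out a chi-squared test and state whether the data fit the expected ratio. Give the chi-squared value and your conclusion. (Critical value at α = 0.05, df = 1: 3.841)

0.054; consistent

Expected counts for N = 1588 under a 15:1 ratio (total parts = 16):
  triangular-seedpod: 1588 × 15/16 = 1488.75
  ovoid-seedpod: 1588 × 1/16 = 99.25
χ² = Σ (O − E)² / E
  triangular-seedpod: (1491 − 1488.75)² / 1488.75 = 0.0034
  ovoid-seedpod: (97 − 99.25)² / 99.25 = 0.0510
χ² = 0.0034 + 0.0510 = 0.0544 ≈ 0.054
Degrees of freedom = 2 − 1 = 1; critical value at α = 0.05 is 3.841.
Since 0.054 < 3.841, we fail to reject the null hypothesis — the data are consistent with the 15:1 ratio.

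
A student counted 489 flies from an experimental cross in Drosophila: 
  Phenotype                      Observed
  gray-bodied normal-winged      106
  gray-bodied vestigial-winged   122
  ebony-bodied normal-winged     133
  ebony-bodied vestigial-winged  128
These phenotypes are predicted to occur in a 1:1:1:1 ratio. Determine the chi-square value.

3.376

Under the 1:1:1:1 hypothesis (Σ ratio = 4, N = 489):
  gray-bodied normal-winged: 489 × 1/4 = 122.25
  gray-bodied vestigial-winged: 489 × 1/4 = 122.25
  ebony-bodied normal-winged: 489 × 1/4 = 122.25
  ebony-bodied vestigial-winged: 489 × 1/4 = 122.25
χ² = Σ (O − E)² / E
  gray-bodied normal-winged: (106 − 122.25)² / 122.25 = 2.1600
  gray-bodied vestigial-winged: (122 − 122.25)² / 122.25 = 0.0005
  ebony-bodied normal-winged: (133 − 122.25)² / 122.25 = 0.9453
  ebony-bodied vestigial-winged: (128 − 122.25)² / 122.25 = 0.2704
χ² = 2.1600 + 0.0005 + 0.9453 + 0.2704 = 3.3762 ≈ 3.376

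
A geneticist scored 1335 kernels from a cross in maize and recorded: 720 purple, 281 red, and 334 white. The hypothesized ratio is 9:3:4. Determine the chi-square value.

Total ratio parts = 16. Expected numbers out of 1335:
  purple: 1335 × 9/16 = 750.9375
  red: 1335 × 3/16 = 250.3125
  white: 1335 × 4/16 = 333.75
χ² = Σ (O − E)² / E
  purple: (720 − 750.9375)² / 750.9375 = 1.2746
  red: (281 − 250.3125)² / 250.3125 = 3.7622
  white: (334 − 333.75)² / 333.75 = 0.0002
χ² = 1.2746 + 3.7622 + 0.0002 = 5.037

5.037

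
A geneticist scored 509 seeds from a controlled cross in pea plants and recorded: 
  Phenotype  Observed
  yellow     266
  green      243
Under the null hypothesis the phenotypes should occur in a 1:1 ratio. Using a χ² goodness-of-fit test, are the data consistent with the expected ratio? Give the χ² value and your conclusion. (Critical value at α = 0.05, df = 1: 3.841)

Total ratio parts = 2. Expected numbers out of 509:
  yellow: 509 × 1/2 = 254.5
  green: 509 × 1/2 = 254.5
χ² = Σ (O − E)² / E
  yellow: (266 − 254.5)² / 254.5 = 0.5196
  green: (243 − 254.5)² / 254.5 = 0.5196
χ² = 0.5196 + 0.5196 = 1.0392 ≈ 1.039
Degrees of freedom = 2 − 1 = 1; critical value at α = 0.05 is 3.841.
Since 1.039 < 3.841, we fail to reject the null hypothesis — the data are consistent with the 1:1 ratio.

1.039; consistent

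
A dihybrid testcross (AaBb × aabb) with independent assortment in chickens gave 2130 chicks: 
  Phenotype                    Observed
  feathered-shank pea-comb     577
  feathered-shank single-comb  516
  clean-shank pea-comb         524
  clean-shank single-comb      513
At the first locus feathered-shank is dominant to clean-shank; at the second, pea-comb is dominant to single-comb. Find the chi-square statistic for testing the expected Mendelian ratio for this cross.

5.080

A dihybrid testcross with independent assortment gives a 1:1:1:1 ratio.
Under the 1:1:1:1 hypothesis (Σ ratio = 4, N = 2130):
  feathered-shank pea-comb: 2130 × 1/4 = 532.5
  feathered-shank single-comb: 2130 × 1/4 = 532.5
  clean-shank pea-comb: 2130 × 1/4 = 532.5
  clean-shank single-comb: 2130 × 1/4 = 532.5
χ² = Σ (O − E)² / E
  feathered-shank pea-comb: (577 − 532.5)² / 532.5 = 3.7188
  feathered-shank single-comb: (516 − 532.5)² / 532.5 = 0.5113
  clean-shank pea-comb: (524 − 532.5)² / 532.5 = 0.1357
  clean-shank single-comb: (513 − 532.5)² / 532.5 = 0.7141
χ² = 3.7188 + 0.5113 + 0.1357 + 0.7141 = 5.0799 ≈ 5.080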